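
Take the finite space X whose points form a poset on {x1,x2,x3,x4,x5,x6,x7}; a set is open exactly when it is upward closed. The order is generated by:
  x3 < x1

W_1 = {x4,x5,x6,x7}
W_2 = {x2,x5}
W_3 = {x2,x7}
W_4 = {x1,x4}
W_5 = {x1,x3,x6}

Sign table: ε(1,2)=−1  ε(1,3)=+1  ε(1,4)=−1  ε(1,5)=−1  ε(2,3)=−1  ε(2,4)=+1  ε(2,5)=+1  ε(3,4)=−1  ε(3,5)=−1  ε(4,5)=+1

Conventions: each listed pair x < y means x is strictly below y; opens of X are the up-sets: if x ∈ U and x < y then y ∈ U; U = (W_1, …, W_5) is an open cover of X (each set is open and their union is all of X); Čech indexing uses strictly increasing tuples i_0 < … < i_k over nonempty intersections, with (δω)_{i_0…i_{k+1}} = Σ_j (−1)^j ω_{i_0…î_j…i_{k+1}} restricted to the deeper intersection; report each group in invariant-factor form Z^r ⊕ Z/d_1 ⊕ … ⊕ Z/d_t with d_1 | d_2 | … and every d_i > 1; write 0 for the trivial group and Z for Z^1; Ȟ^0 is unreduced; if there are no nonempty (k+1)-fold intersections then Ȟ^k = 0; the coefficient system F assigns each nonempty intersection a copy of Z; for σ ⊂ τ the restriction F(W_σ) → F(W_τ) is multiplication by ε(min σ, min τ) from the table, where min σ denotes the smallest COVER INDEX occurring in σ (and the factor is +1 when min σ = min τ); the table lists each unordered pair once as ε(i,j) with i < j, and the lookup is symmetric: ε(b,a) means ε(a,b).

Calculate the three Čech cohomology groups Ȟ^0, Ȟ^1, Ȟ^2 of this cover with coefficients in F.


nonempty overlaps:
  W12={x5} W13={x7} W14={x4} W15={x6} W23={x2} W45={x1}
C dims 5,6; δ0: rk 4, SNF 1^4
degree 0: 5−4−0 = 1 → Ȟ^0 ≅ Z
degree 1: 6−0−4 = 2 → Ȟ^1 ≅ Z^2
degree 2: 0−0−0 = 0 → Ȟ^2 ≅ 0

Ȟ^0 = Z, Ȟ^1 = Z^2 and Ȟ^2 = 0


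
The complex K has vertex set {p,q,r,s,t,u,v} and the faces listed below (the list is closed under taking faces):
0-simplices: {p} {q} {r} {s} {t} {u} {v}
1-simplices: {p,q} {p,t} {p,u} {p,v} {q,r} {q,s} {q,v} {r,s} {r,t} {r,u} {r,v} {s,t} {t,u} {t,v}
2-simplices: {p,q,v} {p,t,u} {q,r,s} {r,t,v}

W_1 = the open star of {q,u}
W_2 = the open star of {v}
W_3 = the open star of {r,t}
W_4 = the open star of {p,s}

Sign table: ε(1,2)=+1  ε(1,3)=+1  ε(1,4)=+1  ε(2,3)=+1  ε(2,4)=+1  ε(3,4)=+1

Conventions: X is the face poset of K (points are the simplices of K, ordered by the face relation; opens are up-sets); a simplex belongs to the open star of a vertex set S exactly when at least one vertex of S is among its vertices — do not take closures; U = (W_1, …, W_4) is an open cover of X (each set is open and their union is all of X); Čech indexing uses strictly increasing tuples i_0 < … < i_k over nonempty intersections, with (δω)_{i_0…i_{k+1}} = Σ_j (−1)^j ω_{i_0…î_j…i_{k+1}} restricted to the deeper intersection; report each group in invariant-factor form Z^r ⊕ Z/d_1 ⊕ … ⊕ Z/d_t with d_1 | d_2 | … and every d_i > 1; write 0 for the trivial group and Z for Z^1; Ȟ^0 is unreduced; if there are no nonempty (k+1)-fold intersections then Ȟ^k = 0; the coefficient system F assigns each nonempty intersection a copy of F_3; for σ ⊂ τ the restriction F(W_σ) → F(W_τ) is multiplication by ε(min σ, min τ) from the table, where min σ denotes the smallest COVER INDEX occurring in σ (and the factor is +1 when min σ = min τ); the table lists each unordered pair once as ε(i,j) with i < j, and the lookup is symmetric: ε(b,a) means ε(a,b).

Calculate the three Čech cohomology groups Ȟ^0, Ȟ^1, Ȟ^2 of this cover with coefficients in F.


Ȟ^0 = Z/3, Ȟ^1 = Z/3, Ȟ^2 = 0

nerve of the cover:
  W1={{q},{u},{p,q},{p,u},{q,r},{q,s},{q,v},{r,u},{t,u},{p,q,v},{p,t,u},{q,r,s}} W2={{v},{p,v},{q,v},{r,v},{t,v},{p,q,v},{r,t,v}} W3={{r},{t},{p,t},{q,r},{r,s},{r,t},{r,u},{r,v},{s,t},{t,u},{t,v},{p,t,u},{q,r,s},{r,t,v}} W4={{p},{s},{p,q},{p,t},{p,u},{p,v},{q,s},{r,s},{s,t},{p,q,v},{p,t,u},{q,r,s}}
  W12={{q,v},{p,q,v}} W13={{q,r},{r,u},{t,u},{p,t,u},{q,r,s}} W14={{p,q},{p,u},{q,s},{p,q,v},{p,t,u},{q,r,s}} W23={{r,v},{t,v},{r,t,v}} W24={{p,v},{p,q,v}} W34={{p,t},{r,s},{s,t},{p,t,u},{q,r,s}}
  W124={{p,q,v}} W134={{p,t,u},{q,r,s}}
C dims 4,6,2; δ0: rk_F3 3; δ1: rk_F3 2
Ȟ^0 = (4 − 3) − 0 = 1, so Ȟ^0 ≅ Z/3
Ȟ^1 = (6 − 2) − 3 = 1, so Ȟ^1 ≅ Z/3
Ȟ^2 = (2 − 0) − 2 = 0, so Ȟ^2 ≅ 0


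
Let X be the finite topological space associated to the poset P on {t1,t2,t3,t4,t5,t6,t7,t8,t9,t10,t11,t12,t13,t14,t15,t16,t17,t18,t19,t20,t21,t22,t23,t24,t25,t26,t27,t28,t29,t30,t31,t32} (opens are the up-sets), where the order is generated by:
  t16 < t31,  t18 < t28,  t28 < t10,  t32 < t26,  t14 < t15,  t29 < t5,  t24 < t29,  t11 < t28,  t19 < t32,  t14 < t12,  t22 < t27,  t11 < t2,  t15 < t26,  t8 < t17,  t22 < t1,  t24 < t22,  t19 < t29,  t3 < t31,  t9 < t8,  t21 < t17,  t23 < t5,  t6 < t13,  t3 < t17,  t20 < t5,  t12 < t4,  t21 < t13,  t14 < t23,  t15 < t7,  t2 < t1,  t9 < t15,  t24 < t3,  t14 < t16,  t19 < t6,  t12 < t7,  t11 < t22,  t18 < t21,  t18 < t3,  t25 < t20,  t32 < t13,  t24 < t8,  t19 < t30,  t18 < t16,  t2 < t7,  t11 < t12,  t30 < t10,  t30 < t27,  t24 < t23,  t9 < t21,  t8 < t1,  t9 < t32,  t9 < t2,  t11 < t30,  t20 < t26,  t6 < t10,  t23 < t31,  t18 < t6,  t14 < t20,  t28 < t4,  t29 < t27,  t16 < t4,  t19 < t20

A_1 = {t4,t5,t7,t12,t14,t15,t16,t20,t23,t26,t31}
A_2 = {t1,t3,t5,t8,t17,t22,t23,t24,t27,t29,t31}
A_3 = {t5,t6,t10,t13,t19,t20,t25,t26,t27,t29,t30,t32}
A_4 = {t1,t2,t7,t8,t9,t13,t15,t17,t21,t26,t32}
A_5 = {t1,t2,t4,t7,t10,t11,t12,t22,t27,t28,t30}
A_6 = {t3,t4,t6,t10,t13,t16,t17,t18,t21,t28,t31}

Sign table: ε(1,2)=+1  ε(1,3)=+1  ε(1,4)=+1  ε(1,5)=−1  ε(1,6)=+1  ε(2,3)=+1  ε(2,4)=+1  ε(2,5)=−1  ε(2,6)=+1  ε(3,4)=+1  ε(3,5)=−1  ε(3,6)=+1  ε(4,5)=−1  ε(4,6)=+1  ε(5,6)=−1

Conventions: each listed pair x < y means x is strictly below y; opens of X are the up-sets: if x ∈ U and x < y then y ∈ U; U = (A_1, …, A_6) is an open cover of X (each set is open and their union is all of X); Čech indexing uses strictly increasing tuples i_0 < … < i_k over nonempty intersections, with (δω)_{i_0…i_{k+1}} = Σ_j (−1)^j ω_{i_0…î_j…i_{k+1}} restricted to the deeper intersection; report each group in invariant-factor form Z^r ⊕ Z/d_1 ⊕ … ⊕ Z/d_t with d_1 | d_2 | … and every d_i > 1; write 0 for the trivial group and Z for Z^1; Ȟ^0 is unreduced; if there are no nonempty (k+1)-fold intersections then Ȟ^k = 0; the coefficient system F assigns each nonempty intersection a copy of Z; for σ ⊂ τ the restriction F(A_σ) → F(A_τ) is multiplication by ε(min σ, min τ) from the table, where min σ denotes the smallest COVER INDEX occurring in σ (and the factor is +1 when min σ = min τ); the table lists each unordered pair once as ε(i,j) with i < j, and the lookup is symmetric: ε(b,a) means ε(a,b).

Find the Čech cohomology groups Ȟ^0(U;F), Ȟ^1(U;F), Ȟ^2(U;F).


Ȟ^0 ≅ Z, Ȟ^1 ≅ 0, Ȟ^2 ≅ Z/2

nerve simplices:
  A12={t5,t23,t31} A13={t5,t20,t26} A14={t7,t15,t26} A15={t4,t7,t12} A16={t4,t16,t31} A23={t5,t27,t29} A24={t1,t8,t17} A25={t1,t22,t27} A26={t3,t17,t31} A34={t13,t26,t32} A35={t10,t27,t30} A36={t6,t10,t13} A45={t1,t2,t7} A46={t13,t17,t21} A56={t4,t10,t28}
  A123={t5} A126={t31} A134={t26} A145={t7} A156={t4} A235={t27} A245={t1} A246={t17} A346={t13} A356={t10}
C dims 6,15,10; δ0: rk 5, SNF 1^5; δ1: rk 10, SNF 1^9·2
degree 0: 6−5−0 = 1 → Ȟ^0 ≅ Z
degree 1: 15−10−5 = 0 → Ȟ^1 ≅ 0
degree 2: 10−0−10 = 0 plus torsion [2] → Ȟ^2 ≅ Z/2


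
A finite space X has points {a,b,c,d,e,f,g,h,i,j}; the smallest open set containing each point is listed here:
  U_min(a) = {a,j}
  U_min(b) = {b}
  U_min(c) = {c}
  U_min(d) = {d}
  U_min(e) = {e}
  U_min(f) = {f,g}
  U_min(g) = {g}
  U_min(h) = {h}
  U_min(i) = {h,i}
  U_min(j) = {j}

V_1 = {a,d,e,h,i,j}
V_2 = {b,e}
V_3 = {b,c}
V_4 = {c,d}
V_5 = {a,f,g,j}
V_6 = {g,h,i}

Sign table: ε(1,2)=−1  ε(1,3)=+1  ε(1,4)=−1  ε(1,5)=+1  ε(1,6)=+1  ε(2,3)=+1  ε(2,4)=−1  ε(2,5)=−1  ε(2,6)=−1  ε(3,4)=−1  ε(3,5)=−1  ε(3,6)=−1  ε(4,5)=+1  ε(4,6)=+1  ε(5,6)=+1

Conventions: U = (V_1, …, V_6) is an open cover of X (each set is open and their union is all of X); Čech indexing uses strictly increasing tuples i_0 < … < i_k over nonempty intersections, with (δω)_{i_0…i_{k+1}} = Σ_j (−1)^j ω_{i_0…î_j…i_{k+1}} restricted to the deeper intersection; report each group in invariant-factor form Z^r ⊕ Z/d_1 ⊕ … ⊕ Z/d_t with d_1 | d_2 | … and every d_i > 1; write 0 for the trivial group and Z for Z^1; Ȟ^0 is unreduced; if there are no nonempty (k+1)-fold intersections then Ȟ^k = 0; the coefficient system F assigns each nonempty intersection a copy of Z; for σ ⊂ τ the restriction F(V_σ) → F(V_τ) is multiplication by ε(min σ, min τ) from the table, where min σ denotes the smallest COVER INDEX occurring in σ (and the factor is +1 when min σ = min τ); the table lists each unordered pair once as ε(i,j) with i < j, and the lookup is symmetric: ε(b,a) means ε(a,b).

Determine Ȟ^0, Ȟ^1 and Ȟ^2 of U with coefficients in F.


intersection data:
  V12={e} V14={d} V15={a,j} V16={h,i} V23={b} V34={c} V56={g}
C dims 6,7; δ0: rk 6, SNF 1^5·2
Ȟ^0 = (6 − 6) − 0 = 0, so Ȟ^0 ≅ 0
Ȟ^1 = (7 − 0) − 6 = 1 plus torsion [2], so Ȟ^1 ≅ Z ⊕ Z/2
Ȟ^2 = (0 − 0) − 0 = 0, so Ȟ^2 ≅ 0

Ȟ^0 = 0, Ȟ^1 = Z ⊕ Z/2 and Ȟ^2 = 0


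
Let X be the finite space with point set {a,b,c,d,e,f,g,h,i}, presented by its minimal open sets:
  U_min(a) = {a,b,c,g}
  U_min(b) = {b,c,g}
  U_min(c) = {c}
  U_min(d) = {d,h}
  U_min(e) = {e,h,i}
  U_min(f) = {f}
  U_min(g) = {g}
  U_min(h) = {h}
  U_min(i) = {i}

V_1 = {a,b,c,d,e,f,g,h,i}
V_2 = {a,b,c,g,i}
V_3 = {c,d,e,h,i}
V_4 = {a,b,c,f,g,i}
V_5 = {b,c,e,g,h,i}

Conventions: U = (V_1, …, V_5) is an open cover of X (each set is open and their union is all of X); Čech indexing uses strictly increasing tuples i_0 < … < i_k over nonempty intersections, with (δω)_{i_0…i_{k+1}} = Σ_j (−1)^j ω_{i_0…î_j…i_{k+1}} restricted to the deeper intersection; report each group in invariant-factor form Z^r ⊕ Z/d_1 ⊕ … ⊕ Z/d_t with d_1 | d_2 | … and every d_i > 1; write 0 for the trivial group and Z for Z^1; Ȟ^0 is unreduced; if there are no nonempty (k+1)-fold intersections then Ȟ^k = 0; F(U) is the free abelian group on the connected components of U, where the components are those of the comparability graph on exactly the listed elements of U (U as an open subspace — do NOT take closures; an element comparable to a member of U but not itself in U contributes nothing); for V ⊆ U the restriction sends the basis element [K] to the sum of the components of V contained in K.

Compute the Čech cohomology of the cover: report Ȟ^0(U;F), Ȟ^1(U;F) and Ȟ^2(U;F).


Ȟ^0(U;F) ≅ Z^3; Ȟ^1(U;F) ≅ 0; Ȟ^2(U;F) ≅ 0

nerve simplices:
  V12={a,b,c,g,i} V13={c,d,e,h,i} V14={a,b,c,f,g,i} V15={b,c,e,g,h,i} V23={c,i} V24={a,b,c,g,i} V25={b,c,g,i} V34={c,i} V35={c,e,h,i} V45={b,c,g,i}
  V123={c,i} V124={a,b,c,g,i} V125={b,c,g,i} V134={c,i} V135={c,e,h,i} V145={b,c,g,i} V234={c,i} V235={c,i} V245={b,c,g,i} V345={c,i}
  V1234={c,i} V1235={c,i} V1245={b,c,g,i} V1345={c,i} V2345={c,i}
  V12345={c,i}
components per intersection:
  V1: {a,b,c,g} {d,e,h,i} {f}
  V2: {a,b,c,g} {i}
  V3: {c} {d,e,h,i}
  V4: {a,b,c,g} {f} {i}
  V5: {b,c,g} {e,h,i}
  V12: {a,b,c,g} {i}
  V13: {c} {d,e,h,i}
  V14: {a,b,c,g} {f} {i}
  V15: {b,c,g} {e,h,i}
  V23: {c} {i}
  V24: {a,b,c,g} {i}
  V25: {b,c,g} {i}
  V34: {c} {i}
  V35: {c} {e,h,i}
  V45: {b,c,g} {i}
  V123: {c} {i}
  V124: {a,b,c,g} {i}
  V125: {b,c,g} {i}
  V134: {c} {i}
  V135: {c} {e,h,i}
  V145: {b,c,g} {i}
  V234: {c} {i}
  V235: {c} {i}
  V245: {b,c,g} {i}
  V345: {c} {i}
  V1234: {c} {i}
  V1235: {c} {i}
  V1245: {b,c,g} {i}
  V1345: {c} {i}
  V2345: {c} {i}
  V12345: {c} {i}
C dims 12,21,20,10; δ0: rk 9, SNF 1^9; δ1: rk 12, SNF 1^12; δ2: rk 8, SNF 1^8
degree 0: 12−9−0 = 3 → Ȟ^0 ≅ Z^3
degree 1: 21−12−9 = 0 → Ȟ^1 ≅ 0
degree 2: 20−8−12 = 0 → Ȟ^2 ≅ 0


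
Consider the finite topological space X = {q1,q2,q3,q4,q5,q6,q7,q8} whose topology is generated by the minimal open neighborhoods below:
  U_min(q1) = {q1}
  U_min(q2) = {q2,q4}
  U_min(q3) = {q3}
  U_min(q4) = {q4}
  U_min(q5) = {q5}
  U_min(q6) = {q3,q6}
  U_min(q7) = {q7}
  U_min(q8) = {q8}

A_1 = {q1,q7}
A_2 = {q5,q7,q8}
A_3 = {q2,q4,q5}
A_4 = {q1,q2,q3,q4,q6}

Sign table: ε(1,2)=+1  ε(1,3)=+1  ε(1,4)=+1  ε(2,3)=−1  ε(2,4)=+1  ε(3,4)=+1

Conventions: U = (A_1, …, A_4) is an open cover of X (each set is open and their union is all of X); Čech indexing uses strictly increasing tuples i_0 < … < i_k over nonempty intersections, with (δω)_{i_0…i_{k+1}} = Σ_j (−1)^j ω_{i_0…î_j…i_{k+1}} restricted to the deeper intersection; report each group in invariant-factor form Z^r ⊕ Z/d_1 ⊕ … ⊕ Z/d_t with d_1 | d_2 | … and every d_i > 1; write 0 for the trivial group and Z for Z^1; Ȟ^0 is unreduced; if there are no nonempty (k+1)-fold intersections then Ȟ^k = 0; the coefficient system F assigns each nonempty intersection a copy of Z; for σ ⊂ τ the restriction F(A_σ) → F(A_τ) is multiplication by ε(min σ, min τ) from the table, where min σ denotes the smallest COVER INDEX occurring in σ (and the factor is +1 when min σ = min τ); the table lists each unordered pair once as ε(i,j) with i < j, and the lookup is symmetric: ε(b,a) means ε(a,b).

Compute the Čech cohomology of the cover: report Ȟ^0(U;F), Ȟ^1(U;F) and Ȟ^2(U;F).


nonempty overlaps:
  A12={q7} A14={q1} A23={q5} A34={q2,q4}
C dims 4,4; δ0: rk 4, SNF 1^3·2
degree 0: 4−4−0 = 0 → Ȟ^0 ≅ 0
degree 1: 4−0−4 = 0 plus torsion [2] → Ȟ^1 ≅ Z/2
degree 2: 0−0−0 = 0 → Ȟ^2 ≅ 0

Ȟ^0 ≅ 0,  Ȟ^1 ≅ Z/2,  Ȟ^2 ≅ 0


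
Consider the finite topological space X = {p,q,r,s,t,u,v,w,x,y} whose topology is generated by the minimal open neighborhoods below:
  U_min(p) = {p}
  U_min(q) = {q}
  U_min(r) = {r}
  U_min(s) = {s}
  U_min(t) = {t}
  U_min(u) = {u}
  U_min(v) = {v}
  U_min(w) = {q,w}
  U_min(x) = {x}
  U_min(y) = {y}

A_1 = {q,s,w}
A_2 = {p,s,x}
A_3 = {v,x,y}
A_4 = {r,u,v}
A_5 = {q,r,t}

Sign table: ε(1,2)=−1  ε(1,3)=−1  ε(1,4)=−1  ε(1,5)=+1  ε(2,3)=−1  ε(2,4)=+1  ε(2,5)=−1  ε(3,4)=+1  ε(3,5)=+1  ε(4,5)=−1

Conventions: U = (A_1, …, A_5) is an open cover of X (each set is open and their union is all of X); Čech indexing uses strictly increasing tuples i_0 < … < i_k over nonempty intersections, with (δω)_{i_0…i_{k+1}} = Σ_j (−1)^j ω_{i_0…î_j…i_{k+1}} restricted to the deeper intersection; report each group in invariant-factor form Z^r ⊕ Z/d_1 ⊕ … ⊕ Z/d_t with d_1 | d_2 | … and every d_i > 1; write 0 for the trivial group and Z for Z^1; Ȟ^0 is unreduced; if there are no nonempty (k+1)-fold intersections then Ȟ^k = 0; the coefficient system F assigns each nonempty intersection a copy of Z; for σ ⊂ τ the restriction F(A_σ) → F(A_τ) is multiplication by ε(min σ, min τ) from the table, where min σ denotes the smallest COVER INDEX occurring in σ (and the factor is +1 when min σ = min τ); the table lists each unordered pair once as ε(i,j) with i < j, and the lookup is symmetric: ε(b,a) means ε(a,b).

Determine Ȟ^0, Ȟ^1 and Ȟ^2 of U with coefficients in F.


Ȟ^0(U;F) ≅ 0, Ȟ^1(U;F) ≅ Z/2, Ȟ^2(U;F) ≅ 0

nonempty overlaps:
  A12={s} A15={q} A23={x} A34={v} A45={r}
C dims 5,5; δ0: rk 5, SNF 1^4·2
degree 0: 5−5−0 = 0 → Ȟ^0 ≅ 0
degree 1: 5−0−5 = 0 plus torsion [2] → Ȟ^1 ≅ Z/2
degree 2: 0−0−0 = 0 → Ȟ^2 ≅ 0


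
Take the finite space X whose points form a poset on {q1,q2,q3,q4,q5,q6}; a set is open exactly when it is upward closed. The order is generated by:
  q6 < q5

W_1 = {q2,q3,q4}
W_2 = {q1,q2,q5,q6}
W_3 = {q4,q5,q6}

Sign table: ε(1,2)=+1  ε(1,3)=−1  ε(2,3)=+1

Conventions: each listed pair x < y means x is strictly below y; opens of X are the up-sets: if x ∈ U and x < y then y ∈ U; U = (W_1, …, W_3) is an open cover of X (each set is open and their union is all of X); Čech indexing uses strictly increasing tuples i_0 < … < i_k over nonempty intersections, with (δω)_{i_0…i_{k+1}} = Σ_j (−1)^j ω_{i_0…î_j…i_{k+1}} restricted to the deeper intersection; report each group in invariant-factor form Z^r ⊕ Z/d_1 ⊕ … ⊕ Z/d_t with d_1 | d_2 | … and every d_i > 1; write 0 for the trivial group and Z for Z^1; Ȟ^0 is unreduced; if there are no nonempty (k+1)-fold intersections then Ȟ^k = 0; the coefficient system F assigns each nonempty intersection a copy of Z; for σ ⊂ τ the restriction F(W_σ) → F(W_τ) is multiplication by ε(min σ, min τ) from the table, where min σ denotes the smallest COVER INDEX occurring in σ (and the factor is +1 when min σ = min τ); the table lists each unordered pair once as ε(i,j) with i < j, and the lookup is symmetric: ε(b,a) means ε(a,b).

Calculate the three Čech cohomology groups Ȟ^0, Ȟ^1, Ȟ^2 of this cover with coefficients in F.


nerve of the cover:
  W12={q2} W13={q4} W23={q5,q6}
C dims 3,3; δ0: rk 3, SNF 1^2·2
Ȟ^0 = (3 − 3) − 0 = 0, so Ȟ^0 ≅ 0
Ȟ^1 = (3 − 0) − 3 = 0 plus torsion [2], so Ȟ^1 ≅ Z/2
Ȟ^2 = (0 − 0) − 0 = 0, so Ȟ^2 ≅ 0

Ȟ^0(U;F) ≅ 0, Ȟ^1(U;F) ≅ Z/2, Ȟ^2(U;F) ≅ 0


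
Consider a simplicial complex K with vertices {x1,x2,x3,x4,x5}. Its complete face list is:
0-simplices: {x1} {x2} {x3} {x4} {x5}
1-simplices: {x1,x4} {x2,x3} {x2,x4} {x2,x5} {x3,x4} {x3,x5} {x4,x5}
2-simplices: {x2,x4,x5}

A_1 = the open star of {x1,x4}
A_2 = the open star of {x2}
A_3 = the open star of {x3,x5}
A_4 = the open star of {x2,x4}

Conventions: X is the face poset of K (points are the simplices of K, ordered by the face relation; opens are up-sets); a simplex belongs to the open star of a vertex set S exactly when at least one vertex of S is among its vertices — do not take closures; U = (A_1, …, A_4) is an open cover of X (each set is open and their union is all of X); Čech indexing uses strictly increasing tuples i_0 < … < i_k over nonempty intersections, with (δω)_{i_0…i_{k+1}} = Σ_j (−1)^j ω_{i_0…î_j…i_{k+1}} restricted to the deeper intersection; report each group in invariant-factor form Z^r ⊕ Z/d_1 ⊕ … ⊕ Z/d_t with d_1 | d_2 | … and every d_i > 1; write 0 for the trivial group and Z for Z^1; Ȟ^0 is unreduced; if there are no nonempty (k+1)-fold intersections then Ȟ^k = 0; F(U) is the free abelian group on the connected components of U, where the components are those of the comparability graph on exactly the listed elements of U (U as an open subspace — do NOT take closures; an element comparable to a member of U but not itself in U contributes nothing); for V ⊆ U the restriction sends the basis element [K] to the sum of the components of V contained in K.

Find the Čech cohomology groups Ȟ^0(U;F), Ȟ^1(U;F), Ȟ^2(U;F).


Ȟ^0(U;F) ≅ Z, Ȟ^1(U;F) ≅ Z^2 and Ȟ^2(U;F) ≅ 0

intersection data:
  A1={{x1},{x4},{x1,x4},{x2,x4},{x3,x4},{x4,x5},{x2,x4,x5}} A2={{x2},{x2,x3},{x2,x4},{x2,x5},{x2,x4,x5}} A3={{x3},{x5},{x2,x3},{x2,x5},{x3,x4},{x3,x5},{x4,x5},{x2,x4,x5}} A4={{x2},{x4},{x1,x4},{x2,x3},{x2,x4},{x2,x5},{x3,x4},{x4,x5},{x2,x4,x5}}
  A12={{x2,x4},{x2,x4,x5}} A13={{x3,x4},{x4,x5},{x2,x4,x5}} A14={{x4},{x1,x4},{x2,x4},{x3,x4},{x4,x5},{x2,x4,x5}} A23={{x2,x3},{x2,x5},{x2,x4,x5}} A24={{x2},{x2,x3},{x2,x4},{x2,x5},{x2,x4,x5}} A34={{x2,x3},{x2,x5},{x3,x4},{x4,x5},{x2,x4,x5}}
  A123={{x2,x4,x5}} A124={{x2,x4},{x2,x4,x5}} A134={{x3,x4},{x4,x5},{x2,x4,x5}} A234={{x2,x3},{x2,x5},{x2,x4,x5}}
  A1234={{x2,x4,x5}}
components per intersection:
  A1: {{x1},{x4},{x1,x4},{x2,x4},{x3,x4},{x4,x5},{x2,x4,x5}}
  A2: {{x2},{x2,x3},{x2,x4},{x2,x5},{x2,x4,x5}}
  A3: {{x3},{x5},{x2,x3},{x2,x5},{x3,x4},{x3,x5},{x4,x5},{x2,x4,x5}}
  A4: {{x2},{x4},{x1,x4},{x2,x3},{x2,x4},{x2,x5},{x3,x4},{x4,x5},{x2,x4,x5}}
  A12: {{x2,x4},{x2,x4,x5}}
  A13: {{x3,x4}} {{x4,x5},{x2,x4,x5}}
  A14: {{x4},{x1,x4},{x2,x4},{x3,x4},{x4,x5},{x2,x4,x5}}
  A23: {{x2,x3}} {{x2,x5},{x2,x4,x5}}
  A24: {{x2},{x2,x3},{x2,x4},{x2,x5},{x2,x4,x5}}
  A34: {{x2,x3}} {{x2,x5},{x4,x5},{x2,x4,x5}} {{x3,x4}}
  A123: {{x2,x4,x5}}
  A124: {{x2,x4},{x2,x4,x5}}
  A134: {{x3,x4}} {{x4,x5},{x2,x4,x5}}
  A234: {{x2,x3}} {{x2,x5},{x2,x4,x5}}
  A1234: {{x2,x4,x5}}
C dims 4,10,6,1; δ0: rk 3, SNF 1^3; δ1: rk 5, SNF 1^5; δ2: rk 1, SNF 1^1
Ȟ^0 = (4 − 3) − 0 = 1, so Ȟ^0 ≅ Z
Ȟ^1 = (10 − 5) − 3 = 2, so Ȟ^1 ≅ Z^2
Ȟ^2 = (6 − 1) − 5 = 0, so Ȟ^2 ≅ 0


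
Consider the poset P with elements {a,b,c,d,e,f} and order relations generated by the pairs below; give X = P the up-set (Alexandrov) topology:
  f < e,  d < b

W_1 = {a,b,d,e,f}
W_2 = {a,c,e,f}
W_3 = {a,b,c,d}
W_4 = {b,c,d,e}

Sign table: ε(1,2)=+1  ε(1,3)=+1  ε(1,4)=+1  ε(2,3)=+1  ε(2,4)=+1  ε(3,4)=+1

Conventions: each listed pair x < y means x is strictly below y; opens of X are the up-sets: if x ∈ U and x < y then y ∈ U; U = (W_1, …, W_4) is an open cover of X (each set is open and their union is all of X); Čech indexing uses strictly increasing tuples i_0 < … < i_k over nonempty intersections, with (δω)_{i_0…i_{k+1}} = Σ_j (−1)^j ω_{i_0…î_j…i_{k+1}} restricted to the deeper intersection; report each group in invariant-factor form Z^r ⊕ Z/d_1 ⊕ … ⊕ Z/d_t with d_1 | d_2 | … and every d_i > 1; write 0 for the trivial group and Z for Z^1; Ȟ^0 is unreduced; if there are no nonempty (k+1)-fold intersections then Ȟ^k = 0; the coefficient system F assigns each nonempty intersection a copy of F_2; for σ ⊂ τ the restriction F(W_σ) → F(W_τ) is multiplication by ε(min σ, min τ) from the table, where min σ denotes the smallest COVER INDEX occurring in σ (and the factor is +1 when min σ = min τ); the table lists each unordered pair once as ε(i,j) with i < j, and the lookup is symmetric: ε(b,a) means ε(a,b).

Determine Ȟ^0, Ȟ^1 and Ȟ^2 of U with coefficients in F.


Ȟ^0(U;F) ≅ Z/2; Ȟ^1(U;F) ≅ 0; Ȟ^2(U;F) ≅ Z/2

cover nerve:
  W12={a,e,f} W13={a,b,d} W14={b,d,e} W23={a,c} W24={c,e} W34={b,c,d}
  W123={a} W124={e} W134={b,d} W234={c}
C dims 4,6,4; δ0: rk_F2 3; δ1: rk_F2 3
Ȟ^0: (4−3)−0=1 ⇒ Z/2
Ȟ^1: (6−3)−3=0 ⇒ 0
Ȟ^2: (4−0)−3=1 ⇒ Z/2


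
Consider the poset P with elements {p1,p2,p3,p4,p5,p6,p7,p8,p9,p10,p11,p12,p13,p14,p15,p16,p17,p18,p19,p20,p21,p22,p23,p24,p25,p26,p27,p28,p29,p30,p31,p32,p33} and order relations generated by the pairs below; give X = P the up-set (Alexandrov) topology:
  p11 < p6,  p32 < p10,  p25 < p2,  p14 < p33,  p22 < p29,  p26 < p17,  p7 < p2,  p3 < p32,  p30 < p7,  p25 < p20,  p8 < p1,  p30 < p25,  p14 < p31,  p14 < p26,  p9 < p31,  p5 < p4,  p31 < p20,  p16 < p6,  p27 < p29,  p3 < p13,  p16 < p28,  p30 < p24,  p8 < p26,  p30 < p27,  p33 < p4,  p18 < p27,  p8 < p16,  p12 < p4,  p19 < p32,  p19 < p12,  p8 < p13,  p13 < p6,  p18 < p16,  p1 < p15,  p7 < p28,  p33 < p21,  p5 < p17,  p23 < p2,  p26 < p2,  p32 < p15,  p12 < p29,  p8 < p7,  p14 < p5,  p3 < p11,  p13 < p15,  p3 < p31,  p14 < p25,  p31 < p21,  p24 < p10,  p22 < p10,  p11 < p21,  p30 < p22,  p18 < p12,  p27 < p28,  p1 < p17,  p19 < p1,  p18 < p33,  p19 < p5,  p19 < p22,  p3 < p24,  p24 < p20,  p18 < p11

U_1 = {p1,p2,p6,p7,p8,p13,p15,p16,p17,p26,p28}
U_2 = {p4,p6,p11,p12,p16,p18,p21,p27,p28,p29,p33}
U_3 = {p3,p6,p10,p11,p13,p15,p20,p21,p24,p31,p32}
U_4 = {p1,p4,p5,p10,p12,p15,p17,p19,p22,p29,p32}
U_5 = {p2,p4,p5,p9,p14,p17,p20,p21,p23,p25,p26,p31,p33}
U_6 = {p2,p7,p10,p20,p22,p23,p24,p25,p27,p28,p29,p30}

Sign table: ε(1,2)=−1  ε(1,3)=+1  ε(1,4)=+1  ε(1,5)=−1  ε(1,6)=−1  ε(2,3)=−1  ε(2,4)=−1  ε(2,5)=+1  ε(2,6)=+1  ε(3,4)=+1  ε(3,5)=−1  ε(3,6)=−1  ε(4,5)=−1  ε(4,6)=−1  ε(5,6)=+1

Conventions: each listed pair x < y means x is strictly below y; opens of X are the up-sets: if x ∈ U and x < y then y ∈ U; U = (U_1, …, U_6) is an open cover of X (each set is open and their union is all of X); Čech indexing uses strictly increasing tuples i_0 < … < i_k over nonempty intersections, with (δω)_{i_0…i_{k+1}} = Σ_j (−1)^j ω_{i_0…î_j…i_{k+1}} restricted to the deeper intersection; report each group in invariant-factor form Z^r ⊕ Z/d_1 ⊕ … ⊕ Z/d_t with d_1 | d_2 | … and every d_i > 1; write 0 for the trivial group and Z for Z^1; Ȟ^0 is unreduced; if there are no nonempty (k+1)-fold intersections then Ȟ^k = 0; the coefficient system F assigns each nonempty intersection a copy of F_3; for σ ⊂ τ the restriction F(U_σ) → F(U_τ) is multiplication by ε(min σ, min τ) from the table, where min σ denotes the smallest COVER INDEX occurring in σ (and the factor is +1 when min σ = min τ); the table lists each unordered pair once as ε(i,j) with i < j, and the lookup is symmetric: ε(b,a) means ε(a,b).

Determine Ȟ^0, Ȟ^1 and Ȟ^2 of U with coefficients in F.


Ȟ^0 = Z/3, Ȟ^1 = 0 and Ȟ^2 = 0

nonempty overlaps:
  U12={p6,p16,p28} U13={p6,p13,p15} U14={p1,p15,p17} U15={p2,p17,p26} U16={p2,p7,p28} U23={p6,p11,p21} U24={p4,p12,p29} U25={p4,p21,p33} U26={p27,p28,p29} U34={p10,p15,p32} U35={p20,p21,p31} U36={p10,p20,p24} U45={p4,p5,p17} U46={p10,p22,p29} U56={p2,p20,p23,p25}
  U123={p6} U126={p28} U134={p15} U145={p17} U156={p2} U235={p21} U245={p4} U246={p29} U346={p10} U356={p20}
C dims 6,15,10; δ0: rk_F3 5; δ1: rk_F3 10
degree 0: 6−5−0 = 1 → Ȟ^0 ≅ Z/3
degree 1: 15−10−5 = 0 → Ȟ^1 ≅ 0
degree 2: 10−0−10 = 0 → Ȟ^2 ≅ 0


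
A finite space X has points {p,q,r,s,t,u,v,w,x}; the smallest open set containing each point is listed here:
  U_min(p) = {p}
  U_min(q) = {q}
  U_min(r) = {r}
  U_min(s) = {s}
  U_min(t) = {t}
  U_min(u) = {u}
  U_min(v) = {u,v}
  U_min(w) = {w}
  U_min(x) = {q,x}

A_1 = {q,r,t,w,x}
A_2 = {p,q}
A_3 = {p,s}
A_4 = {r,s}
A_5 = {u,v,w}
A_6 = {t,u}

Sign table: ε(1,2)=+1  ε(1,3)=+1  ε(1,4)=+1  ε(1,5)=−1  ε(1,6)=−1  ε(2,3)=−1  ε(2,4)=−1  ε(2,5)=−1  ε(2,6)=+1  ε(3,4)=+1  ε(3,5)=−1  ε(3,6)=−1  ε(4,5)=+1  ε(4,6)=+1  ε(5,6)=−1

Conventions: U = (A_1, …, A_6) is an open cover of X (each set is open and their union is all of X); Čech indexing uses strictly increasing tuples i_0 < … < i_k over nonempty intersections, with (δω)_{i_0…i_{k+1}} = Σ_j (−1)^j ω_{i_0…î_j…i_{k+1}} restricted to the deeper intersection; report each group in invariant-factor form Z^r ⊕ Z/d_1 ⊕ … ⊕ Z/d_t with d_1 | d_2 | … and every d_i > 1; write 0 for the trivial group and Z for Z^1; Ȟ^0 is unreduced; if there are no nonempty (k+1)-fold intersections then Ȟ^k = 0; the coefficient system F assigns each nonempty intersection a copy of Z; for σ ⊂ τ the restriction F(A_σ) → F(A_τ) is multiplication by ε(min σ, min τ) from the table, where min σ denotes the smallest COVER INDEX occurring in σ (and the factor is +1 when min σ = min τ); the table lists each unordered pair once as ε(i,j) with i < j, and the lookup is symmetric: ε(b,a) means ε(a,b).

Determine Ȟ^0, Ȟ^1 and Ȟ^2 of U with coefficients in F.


nonempty overlaps:
  A12={q} A14={r} A15={w} A16={t} A23={p} A34={s} A56={u}
C dims 6,7; δ0: rk 6, SNF 1^5·2
degree 0: 6−6−0 = 0 → Ȟ^0 ≅ 0
degree 1: 7−0−6 = 1 plus torsion [2] → Ȟ^1 ≅ Z ⊕ Z/2
degree 2: 0−0−0 = 0 → Ȟ^2 ≅ 0

Ȟ^0 = 0, Ȟ^1 = Z ⊕ Z/2, Ȟ^2 = 0


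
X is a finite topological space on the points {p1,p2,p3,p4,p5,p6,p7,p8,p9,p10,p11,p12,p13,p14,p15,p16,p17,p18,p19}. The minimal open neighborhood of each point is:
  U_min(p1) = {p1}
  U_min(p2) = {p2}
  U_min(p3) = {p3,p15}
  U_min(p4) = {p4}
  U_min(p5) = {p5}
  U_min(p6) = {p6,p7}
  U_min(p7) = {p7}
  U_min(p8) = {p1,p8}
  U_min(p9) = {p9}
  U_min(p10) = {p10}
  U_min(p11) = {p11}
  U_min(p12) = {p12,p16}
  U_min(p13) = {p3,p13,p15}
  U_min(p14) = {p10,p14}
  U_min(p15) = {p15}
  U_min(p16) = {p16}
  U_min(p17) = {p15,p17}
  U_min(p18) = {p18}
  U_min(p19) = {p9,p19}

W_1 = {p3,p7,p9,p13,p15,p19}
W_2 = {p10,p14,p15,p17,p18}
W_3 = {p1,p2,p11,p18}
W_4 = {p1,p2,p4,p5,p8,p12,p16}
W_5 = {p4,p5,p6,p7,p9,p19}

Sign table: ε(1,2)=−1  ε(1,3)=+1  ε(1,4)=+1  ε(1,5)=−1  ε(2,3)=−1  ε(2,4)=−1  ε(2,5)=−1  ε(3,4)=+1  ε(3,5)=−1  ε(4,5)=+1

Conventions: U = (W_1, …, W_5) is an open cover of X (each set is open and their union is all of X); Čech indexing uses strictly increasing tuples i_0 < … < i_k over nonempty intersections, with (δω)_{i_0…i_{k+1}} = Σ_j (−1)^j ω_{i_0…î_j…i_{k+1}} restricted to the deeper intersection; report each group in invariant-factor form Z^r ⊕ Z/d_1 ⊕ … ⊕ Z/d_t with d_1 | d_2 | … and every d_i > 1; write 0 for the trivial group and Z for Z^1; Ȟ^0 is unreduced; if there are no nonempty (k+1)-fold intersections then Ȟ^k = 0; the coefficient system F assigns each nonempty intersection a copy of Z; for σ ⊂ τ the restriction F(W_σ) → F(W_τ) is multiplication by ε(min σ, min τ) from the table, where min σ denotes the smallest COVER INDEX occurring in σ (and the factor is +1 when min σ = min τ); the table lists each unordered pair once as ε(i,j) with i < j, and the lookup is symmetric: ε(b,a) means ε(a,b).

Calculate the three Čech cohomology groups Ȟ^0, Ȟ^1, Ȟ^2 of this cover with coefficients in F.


Ȟ^0 = 0, Ȟ^1 = Z/2, Ȟ^2 = 0

nonempty overlaps:
  W12={p15} W15={p7,p9,p19} W23={p18} W34={p1,p2} W45={p4,p5}
C dims 5,5; δ0: rk 5, SNF 1^4·2
degree 0: 5−5−0 = 0 → Ȟ^0 ≅ 0
degree 1: 5−0−5 = 0 plus torsion [2] → Ȟ^1 ≅ Z/2
degree 2: 0−0−0 = 0 → Ȟ^2 ≅ 0


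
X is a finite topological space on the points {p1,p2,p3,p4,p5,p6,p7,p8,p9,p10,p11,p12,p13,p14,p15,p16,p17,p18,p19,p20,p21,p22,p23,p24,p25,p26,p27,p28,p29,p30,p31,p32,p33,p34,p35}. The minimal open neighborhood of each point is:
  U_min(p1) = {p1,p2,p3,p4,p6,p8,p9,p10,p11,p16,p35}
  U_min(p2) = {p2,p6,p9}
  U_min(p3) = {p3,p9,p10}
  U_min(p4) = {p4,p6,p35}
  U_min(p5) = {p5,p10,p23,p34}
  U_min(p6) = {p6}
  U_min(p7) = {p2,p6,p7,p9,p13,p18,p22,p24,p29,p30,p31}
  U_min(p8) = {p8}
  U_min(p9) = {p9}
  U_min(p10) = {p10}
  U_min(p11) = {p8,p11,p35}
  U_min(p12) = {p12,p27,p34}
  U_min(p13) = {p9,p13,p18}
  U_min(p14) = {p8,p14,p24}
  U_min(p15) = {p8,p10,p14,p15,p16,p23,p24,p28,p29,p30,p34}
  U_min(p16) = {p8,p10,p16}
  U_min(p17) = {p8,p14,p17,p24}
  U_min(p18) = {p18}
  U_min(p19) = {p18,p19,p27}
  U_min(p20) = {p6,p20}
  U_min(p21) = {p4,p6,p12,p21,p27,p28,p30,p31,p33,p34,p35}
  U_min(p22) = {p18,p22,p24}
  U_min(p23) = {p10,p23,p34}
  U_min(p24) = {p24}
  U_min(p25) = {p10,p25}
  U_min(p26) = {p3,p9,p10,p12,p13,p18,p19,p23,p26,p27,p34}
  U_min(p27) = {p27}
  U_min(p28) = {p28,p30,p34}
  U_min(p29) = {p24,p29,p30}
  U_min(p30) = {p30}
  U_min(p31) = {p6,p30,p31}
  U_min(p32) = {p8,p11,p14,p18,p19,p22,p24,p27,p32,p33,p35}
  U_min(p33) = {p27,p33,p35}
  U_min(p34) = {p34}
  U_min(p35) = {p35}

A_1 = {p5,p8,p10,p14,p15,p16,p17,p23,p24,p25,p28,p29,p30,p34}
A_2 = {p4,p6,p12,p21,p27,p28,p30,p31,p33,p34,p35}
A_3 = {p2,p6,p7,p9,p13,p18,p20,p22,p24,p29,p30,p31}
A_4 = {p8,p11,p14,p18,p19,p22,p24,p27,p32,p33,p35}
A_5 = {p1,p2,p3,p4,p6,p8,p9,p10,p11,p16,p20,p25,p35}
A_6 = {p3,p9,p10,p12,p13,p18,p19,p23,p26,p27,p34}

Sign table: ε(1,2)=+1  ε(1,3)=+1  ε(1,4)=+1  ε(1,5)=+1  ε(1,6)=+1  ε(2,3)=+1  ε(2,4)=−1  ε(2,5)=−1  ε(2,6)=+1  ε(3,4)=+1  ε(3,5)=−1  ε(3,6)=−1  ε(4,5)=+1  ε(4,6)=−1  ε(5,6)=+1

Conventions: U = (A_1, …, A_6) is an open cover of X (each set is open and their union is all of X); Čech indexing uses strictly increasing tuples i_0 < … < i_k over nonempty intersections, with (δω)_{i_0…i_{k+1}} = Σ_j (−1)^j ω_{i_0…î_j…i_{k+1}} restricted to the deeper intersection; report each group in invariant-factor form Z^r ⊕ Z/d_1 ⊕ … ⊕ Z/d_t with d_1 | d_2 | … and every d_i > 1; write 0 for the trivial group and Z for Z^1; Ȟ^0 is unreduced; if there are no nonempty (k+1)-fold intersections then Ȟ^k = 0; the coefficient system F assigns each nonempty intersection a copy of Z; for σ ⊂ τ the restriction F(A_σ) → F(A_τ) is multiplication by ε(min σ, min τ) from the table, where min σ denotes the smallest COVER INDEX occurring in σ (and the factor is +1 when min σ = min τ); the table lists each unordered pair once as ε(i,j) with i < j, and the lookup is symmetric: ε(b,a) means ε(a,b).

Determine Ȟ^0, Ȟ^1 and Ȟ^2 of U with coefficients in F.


intersection data:
  A12={p28,p30,p34} A13={p24,p29,p30} A14={p8,p14,p24} A15={p8,p10,p16,p25} A16={p10,p23,p34} A23={p6,p30,p31} A24={p27,p33,p35} A25={p4,p6,p35} A26={p12,p27,p34} A34={p18,p22,p24} A35={p2,p6,p9,p20} A36={p9,p13,p18} A45={p8,p11,p35} A46={p18,p19,p27} A56={p3,p9,p10}
  A123={p30} A126={p34} A134={p24} A145={p8} A156={p10} A235={p6} A245={p35} A246={p27} A346={p18} A356={p9}
C dims 6,15,10; δ0: rk 6, SNF 1^5·2; δ1: rk 9, SNF 1^9
Ȟ^0 = (6 − 6) − 0 = 0, so Ȟ^0 ≅ 0
Ȟ^1 = (15 − 9) − 6 = 0 plus torsion [2], so Ȟ^1 ≅ Z/2
Ȟ^2 = (10 − 0) − 9 = 1, so Ȟ^2 ≅ Z

Ȟ^0 = 0, Ȟ^1 = Z/2, Ȟ^2 = Z


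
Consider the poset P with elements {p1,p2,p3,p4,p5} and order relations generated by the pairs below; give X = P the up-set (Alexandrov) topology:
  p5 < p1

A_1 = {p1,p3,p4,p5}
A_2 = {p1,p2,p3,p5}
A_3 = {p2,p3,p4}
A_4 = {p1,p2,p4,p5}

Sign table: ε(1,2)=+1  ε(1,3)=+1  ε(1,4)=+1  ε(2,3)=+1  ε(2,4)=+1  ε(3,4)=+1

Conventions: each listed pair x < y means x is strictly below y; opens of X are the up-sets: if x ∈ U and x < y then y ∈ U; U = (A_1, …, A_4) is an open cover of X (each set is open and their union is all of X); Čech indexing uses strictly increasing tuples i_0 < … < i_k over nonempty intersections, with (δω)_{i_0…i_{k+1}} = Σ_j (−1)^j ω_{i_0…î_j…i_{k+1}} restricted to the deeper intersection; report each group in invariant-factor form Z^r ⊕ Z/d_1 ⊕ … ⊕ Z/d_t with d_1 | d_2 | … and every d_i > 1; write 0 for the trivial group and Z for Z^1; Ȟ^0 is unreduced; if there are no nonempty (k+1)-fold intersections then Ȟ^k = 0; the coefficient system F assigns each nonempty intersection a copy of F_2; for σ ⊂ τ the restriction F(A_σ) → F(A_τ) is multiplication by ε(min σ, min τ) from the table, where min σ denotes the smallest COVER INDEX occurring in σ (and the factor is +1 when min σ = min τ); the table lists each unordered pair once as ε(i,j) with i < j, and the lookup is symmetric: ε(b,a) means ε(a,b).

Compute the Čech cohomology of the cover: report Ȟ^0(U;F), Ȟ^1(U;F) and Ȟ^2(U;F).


Ȟ^0(U;F) ≅ Z/2,  Ȟ^1(U;F) ≅ 0,  Ȟ^2(U;F) ≅ Z/2

nerve simplices:
  A12={p1,p3,p5} A13={p3,p4} A14={p1,p4,p5} A23={p2,p3} A24={p1,p2,p5} A34={p2,p4}
  A123={p3} A124={p1,p5} A134={p4} A234={p2}
C dims 4,6,4; δ0: rk_F2 3; δ1: rk_F2 3
degree 0: 4−3−0 = 1 → Ȟ^0 ≅ Z/2
degree 1: 6−3−3 = 0 → Ȟ^1 ≅ 0
degree 2: 4−0−3 = 1 → Ȟ^2 ≅ Z/2


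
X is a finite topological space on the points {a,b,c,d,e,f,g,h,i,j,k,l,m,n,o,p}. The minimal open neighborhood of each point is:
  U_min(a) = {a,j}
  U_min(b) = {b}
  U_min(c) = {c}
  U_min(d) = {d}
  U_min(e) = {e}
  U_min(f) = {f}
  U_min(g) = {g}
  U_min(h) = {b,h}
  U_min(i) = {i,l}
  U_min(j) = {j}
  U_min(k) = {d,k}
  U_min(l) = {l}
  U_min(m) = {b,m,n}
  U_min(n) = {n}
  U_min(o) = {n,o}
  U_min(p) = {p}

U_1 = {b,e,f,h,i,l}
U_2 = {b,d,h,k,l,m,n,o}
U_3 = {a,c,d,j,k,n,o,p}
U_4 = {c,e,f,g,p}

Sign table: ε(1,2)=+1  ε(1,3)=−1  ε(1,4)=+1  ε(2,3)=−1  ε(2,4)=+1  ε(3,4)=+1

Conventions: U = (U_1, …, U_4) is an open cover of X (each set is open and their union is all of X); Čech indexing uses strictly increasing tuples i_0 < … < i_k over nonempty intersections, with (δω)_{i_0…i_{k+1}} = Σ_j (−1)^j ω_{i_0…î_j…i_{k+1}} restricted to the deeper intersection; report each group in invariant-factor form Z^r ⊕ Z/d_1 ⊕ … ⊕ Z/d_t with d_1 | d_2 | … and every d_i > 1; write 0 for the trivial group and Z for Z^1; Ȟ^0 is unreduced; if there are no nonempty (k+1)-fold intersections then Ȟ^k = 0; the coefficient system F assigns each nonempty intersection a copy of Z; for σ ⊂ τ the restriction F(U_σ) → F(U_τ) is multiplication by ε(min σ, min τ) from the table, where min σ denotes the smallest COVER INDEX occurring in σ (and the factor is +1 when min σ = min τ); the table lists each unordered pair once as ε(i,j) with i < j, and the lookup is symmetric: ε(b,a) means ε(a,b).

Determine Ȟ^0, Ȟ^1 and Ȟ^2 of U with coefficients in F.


Ȟ^0(U;F) ≅ 0; Ȟ^1(U;F) ≅ Z/2; Ȟ^2(U;F) ≅ 0

cover nerve:
  U12={b,h,l} U14={e,f} U23={d,k,n,o} U34={c,p}
C dims 4,4; δ0: rk 4, SNF 1^3·2
Ȟ^0: (4−4)−0=0 ⇒ 0
Ȟ^1: (4−0)−4=0 plus torsion [2] ⇒ Z/2
Ȟ^2: (0−0)−0=0 ⇒ 0


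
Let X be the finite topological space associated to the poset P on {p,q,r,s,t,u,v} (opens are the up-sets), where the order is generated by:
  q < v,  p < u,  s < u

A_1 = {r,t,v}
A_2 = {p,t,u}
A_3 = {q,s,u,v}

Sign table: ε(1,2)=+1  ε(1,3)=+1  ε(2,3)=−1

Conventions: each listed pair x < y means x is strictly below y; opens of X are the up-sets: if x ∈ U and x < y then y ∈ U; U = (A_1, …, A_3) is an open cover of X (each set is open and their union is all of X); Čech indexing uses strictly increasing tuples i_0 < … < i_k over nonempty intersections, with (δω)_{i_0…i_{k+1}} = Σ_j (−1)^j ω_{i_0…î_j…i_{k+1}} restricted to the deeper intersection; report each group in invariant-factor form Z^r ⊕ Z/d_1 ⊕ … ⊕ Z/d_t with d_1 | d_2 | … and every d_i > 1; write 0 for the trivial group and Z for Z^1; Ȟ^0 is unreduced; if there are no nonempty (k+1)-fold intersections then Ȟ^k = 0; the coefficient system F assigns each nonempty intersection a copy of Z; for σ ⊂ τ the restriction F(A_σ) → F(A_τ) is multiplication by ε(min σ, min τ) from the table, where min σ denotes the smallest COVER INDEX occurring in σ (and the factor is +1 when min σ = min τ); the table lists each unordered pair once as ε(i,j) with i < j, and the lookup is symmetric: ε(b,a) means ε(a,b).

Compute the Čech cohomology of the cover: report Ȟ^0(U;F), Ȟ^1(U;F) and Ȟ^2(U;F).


Ȟ^0 ≅ 0, Ȟ^1 ≅ Z/2, Ȟ^2 ≅ 0

nonempty intersections:
  A12={t} A13={v} A23={u}
C dims 3,3; δ0: rk 3, SNF 1^2·2
Ȟ^0: (3−3)−0=0 ⇒ 0
Ȟ^1: (3−0)−3=0 plus torsion [2] ⇒ Z/2
Ȟ^2: (0−0)−0=0 ⇒ 0


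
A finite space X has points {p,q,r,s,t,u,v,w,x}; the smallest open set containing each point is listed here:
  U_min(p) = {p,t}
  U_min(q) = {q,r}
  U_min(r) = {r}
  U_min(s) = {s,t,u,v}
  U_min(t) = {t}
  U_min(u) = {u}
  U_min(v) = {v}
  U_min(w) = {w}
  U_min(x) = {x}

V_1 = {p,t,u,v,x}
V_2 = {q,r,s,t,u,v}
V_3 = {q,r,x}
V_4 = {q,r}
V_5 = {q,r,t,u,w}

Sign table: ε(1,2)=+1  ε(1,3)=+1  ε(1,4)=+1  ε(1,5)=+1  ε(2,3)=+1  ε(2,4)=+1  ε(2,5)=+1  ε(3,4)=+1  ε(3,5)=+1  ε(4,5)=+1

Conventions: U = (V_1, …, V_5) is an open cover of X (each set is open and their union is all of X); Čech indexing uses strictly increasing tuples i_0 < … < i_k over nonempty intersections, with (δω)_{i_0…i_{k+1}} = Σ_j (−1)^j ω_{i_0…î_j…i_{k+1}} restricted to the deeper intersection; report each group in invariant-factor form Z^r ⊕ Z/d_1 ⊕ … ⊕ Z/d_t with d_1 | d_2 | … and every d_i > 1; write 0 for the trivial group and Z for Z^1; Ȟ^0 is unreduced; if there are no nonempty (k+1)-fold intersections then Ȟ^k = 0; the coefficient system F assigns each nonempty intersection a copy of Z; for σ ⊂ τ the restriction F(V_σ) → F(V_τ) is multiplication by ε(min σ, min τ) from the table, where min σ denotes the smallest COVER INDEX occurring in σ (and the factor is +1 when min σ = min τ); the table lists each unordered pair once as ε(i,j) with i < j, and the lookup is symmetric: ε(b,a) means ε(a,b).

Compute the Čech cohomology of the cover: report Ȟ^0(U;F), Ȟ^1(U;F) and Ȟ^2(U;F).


Ȟ^0 ≅ Z; Ȟ^1 ≅ Z; Ȟ^2 ≅ 0

nerve of the cover:
  V12={t,u,v} V13={x} V15={t,u} V23={q,r} V24={q,r} V25={q,r,t,u} V34={q,r} V35={q,r} V45={q,r}
  V125={t,u} V234={q,r} V235={q,r} V245={q,r} V345={q,r}
  V2345={q,r}
C dims 5,9,5,1; δ0: rk 4, SNF 1^4; δ1: rk 4, SNF 1^4; δ2: rk 1, SNF 1^1
Ȟ^0 = (5 − 4) − 0 = 1, so Ȟ^0 ≅ Z
Ȟ^1 = (9 − 4) − 4 = 1, so Ȟ^1 ≅ Z
Ȟ^2 = (5 − 1) − 4 = 0, so Ȟ^2 ≅ 0


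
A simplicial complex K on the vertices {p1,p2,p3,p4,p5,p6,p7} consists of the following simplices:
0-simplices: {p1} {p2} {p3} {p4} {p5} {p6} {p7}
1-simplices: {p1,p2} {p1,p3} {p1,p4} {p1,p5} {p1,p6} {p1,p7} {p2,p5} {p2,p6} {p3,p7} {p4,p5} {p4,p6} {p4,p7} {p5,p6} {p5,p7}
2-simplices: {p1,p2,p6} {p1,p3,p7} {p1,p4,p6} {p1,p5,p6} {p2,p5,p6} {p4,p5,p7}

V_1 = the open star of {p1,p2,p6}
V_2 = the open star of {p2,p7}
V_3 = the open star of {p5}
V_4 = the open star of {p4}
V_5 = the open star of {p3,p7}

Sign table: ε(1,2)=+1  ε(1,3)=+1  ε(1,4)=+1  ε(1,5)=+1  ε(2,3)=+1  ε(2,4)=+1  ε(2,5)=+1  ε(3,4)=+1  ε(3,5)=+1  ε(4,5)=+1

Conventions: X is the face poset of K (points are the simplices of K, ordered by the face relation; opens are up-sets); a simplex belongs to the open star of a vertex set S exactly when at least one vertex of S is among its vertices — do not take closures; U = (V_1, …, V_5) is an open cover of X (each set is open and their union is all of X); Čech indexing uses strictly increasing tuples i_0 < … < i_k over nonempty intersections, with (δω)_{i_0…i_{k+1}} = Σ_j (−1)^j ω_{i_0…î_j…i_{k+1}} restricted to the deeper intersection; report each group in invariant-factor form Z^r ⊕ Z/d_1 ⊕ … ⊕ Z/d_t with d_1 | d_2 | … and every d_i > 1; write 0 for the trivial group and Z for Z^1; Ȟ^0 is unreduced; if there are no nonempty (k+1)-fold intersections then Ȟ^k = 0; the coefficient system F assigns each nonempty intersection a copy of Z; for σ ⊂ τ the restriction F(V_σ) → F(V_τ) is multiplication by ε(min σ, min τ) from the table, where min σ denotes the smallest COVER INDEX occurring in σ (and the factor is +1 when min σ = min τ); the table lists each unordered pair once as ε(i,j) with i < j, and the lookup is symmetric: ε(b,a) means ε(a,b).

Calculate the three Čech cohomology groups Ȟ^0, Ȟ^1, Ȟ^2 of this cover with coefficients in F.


Ȟ^0 ≅ Z, Ȟ^1 ≅ Z, Ȟ^2 ≅ 0

nerve simplices:
  V1={{p1},{p2},{p6},{p1,p2},{p1,p3},{p1,p4},{p1,p5},{p1,p6},{p1,p7},{p2,p5},{p2,p6},{p4,p6},{p5,p6},{p1,p2,p6},{p1,p3,p7},{p1,p4,p6},{p1,p5,p6},{p2,p5,p6}} V2={{p2},{p7},{p1,p2},{p1,p7},{p2,p5},{p2,p6},{p3,p7},{p4,p7},{p5,p7},{p1,p2,p6},{p1,p3,p7},{p2,p5,p6},{p4,p5,p7}} V3={{p5},{p1,p5},{p2,p5},{p4,p5},{p5,p6},{p5,p7},{p1,p5,p6},{p2,p5,p6},{p4,p5,p7}} V4={{p4},{p1,p4},{p4,p5},{p4,p6},{p4,p7},{p1,p4,p6},{p4,p5,p7}} V5={{p3},{p7},{p1,p3},{p1,p7},{p3,p7},{p4,p7},{p5,p7},{p1,p3,p7},{p4,p5,p7}}
  V12={{p2},{p1,p2},{p1,p7},{p2,p5},{p2,p6},{p1,p2,p6},{p1,p3,p7},{p2,p5,p6}} V13={{p1,p5},{p2,p5},{p5,p6},{p1,p5,p6},{p2,p5,p6}} V14={{p1,p4},{p4,p6},{p1,p4,p6}} V15={{p1,p3},{p1,p7},{p1,p3,p7}} V23={{p2,p5},{p5,p7},{p2,p5,p6},{p4,p5,p7}} V24={{p4,p7},{p4,p5,p7}} V25={{p7},{p1,p7},{p3,p7},{p4,p7},{p5,p7},{p1,p3,p7},{p4,p5,p7}} V34={{p4,p5},{p4,p5,p7}} V35={{p5,p7},{p4,p5,p7}} V45={{p4,p7},{p4,p5,p7}}
  V123={{p2,p5},{p2,p5,p6}} V125={{p1,p7},{p1,p3,p7}} V234={{p4,p5,p7}} V235={{p5,p7},{p4,p5,p7}} V245={{p4,p7},{p4,p5,p7}} V345={{p4,p5,p7}}
  V2345={{p4,p5,p7}}
C dims 5,10,6,1; δ0: rk 4, SNF 1^4; δ1: rk 5, SNF 1^5; δ2: rk 1, SNF 1^1
degree 0: 5−4−0 = 1 → Ȟ^0 ≅ Z
degree 1: 10−5−4 = 1 → Ȟ^1 ≅ Z
degree 2: 6−1−5 = 0 → Ȟ^2 ≅ 0
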